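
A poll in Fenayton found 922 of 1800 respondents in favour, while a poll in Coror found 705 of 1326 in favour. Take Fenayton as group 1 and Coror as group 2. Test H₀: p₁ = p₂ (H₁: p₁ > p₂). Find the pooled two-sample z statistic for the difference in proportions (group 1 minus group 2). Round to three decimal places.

p̂₁ = 922/1800 ≈ 0.51222, p̂₂ = 705/1326 ≈ 0.53167.
Pooled p̂ = (922+705)/(1800+1326) = 1627/3126 = 0.52047.
SE = √(0.249581 × 0.0013097) = 0.01808.
z = (0.51222 − 0.53167)/0.01808 = -0.01945/0.01808 = -1.076.

z = -1.076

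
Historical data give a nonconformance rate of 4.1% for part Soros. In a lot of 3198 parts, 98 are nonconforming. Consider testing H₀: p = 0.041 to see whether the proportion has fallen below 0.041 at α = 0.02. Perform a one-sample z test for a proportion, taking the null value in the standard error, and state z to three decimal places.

z = -2.953

p̂ = 98/3198 = 0.0306442.
Under H₀, SE = √(0.041·0.959/3198) = √(1.22949e-05) = 0.0035064.
z = (0.0306442 − 0.041)/0.0035064 = -0.0103558/0.0035064 = -2.953.
p-value = P(Z < -2.953) ≈ 0.0016. With α = 0.02, reject H₀.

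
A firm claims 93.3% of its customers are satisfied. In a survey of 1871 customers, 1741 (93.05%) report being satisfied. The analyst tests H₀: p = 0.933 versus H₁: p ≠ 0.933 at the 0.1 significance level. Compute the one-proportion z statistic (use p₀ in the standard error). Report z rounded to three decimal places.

z = -0.429

p̂ = 1741/1871 = 0.93052.
Standard error under H₀: √(0.933×0.067/1871) = 0.00578.
z = (0.93052 − 0.933)/0.00578 = -0.00248/0.00578 = -0.429.
Two-sided p-value ≈ 2·Φ(−0.429) = 0.6677, so at α = 0.1 we fail to reject H₀.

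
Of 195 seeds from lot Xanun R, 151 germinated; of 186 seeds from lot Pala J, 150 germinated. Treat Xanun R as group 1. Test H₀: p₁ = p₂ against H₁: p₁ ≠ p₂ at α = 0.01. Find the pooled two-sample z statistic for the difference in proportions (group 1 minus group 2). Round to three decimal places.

z = -0.769

p̂₁ = 151/195 ≈ 0.77436, p̂₂ = 150/186 ≈ 0.80645.
Pooled p̂ = (151+150)/(195+186) = 301/381 = 0.79003.
SE = √(0.165885 × 0.0105045) = 0.04174.
z = (0.77436 − 0.80645)/0.04174 = -0.03209/0.04174 = -0.769.
p-value = 2·P(Z > 0.769) ≈ 0.4420. With α = 0.01, fail to reject H₀.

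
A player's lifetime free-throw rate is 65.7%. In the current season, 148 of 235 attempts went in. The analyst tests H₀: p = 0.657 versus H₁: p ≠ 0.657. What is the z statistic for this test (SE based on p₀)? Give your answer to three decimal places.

p̂ = 148/235 = 0.62979.
Under H₀, SE = √(0.657·0.343/235) = √(0.00095894) = 0.03097.
z = (0.62979 − 0.657)/0.03097 = -0.02721/0.03097 = -0.879.
Two-sided p-value ≈ 2·Φ(−0.879) = 0.3795.

z = -0.879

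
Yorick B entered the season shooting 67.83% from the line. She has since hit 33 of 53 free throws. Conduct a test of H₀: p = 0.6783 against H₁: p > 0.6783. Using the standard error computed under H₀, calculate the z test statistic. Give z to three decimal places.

p̂ = 33/53 ≈ 0.62264.
Standard error under H₀: √(0.6783×0.3217/53) = 0.06417.
z = (0.62264 − 0.6783)/0.06417 = -0.05566/0.06417 = -0.867.

z = -0.867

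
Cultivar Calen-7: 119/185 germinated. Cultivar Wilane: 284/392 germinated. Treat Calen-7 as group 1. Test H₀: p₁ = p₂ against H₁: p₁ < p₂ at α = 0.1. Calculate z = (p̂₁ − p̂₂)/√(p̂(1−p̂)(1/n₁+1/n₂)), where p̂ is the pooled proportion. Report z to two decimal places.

z = -1.98

p̂₁ = 119/185 = 0.64324, p̂₂ = 284/392 = 0.72449.
Pooled p̂ = (119+284)/(185+392) = 403/577 = 0.69844.
SE = √(p̂(1−p̂)(1/n₁+1/n₂)) = √(0.69844·0.30156·0.00795643) = √(0.00167579) = 0.04094.
z = (0.64324 − 0.72449)/0.04094 = -0.08125/0.04094 = -1.98.
p-value = P(Z < -1.985) ≈ 0.0236; since p < α = 0.1, reject H₀.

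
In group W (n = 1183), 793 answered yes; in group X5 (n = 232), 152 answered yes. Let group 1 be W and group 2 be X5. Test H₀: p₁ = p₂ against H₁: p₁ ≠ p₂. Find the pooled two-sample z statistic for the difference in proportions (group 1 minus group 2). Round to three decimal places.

p̂₁ = 793/1183 = 0.67033, p̂₂ = 152/232 = 0.65517.
Pooled p̂ = (793+152)/(1183+232) = 945/1415 = 0.66784.
SE = √(p̂(1−p̂)(1/n₁+1/n₂)) = √(0.66784·0.33216·0.00515565) = √(0.00114367) = 0.03382.
z = (0.67033 − 0.65517)/0.03382 = 0.01516/0.03382 = 0.448.
Two-sided p-value ≈ 2·Φ(−0.448) = 0.6540.

z = 0.448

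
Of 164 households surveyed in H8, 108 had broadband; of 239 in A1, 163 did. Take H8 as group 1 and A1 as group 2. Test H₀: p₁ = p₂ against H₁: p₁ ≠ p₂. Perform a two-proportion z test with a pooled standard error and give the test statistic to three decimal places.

z = -0.493

p̂₁ = 108/164 ≈ 0.65854, p̂₂ = 163/239 ≈ 0.68201.
Pooled p̂ = (108+163)/(164+239) = 271/403 = 0.67246.
SE = √(p̂(1−p̂)(1/n₁+1/n₂)) = √(0.67246·0.32754·0.0102817) = √(0.00226463) = 0.04759.
z = (0.65854 − 0.68201)/0.04759 = -0.02347/0.04759 = -0.493.
Two-sided p-value ≈ 2·Φ(−0.493) = 0.6219.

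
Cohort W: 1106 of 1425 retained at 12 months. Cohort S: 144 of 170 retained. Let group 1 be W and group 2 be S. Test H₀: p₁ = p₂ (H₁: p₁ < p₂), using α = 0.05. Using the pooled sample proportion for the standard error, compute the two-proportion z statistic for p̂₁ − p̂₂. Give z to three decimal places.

z = -2.123

p̂₁ = 1106/1425 ≈ 0.77614, p̂₂ = 144/170 ≈ 0.84706.
Pooled p̂ = (1106+144)/(1425+170) = 1250/1595 = 0.78370.
SE = √(p̂(1−p̂)(1/n₁+1/n₂)) = √(0.78370·0.21630·0.00658411) = √(0.0011161) = 0.03341.
z = (0.77614 − 0.84706)/0.03341 = -0.07092/0.03341 = -2.123.
p-value = P(Z < -2.123) ≈ 0.0169; since p < α = 0.05, reject H₀.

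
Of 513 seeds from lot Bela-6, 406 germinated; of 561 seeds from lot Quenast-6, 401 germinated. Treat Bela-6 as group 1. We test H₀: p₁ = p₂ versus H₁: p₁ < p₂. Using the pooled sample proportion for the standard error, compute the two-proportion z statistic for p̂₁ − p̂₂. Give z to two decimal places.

p̂₁ = 406/513 = 0.7914, p̂₂ = 401/561 = 0.7148.
Pooled p̂ = (406+401)/(513+561) = 807/1074 = 0.7514.
SE = √(p̂(1−p̂)(1/n₁+1/n₂)) = √(0.7514·0.2486·0.00373185) = √(0.000697108) = 0.0264.
z = (0.7914 − 0.7148)/0.0264 = 0.0766/0.0264 = 2.90.
p-value = P(Z < 2.902) ≈ 0.9981.

z = 2.90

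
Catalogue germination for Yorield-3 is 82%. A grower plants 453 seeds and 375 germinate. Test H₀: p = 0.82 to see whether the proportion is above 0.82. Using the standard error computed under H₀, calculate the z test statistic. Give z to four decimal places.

p̂ = 375/453 = 0.827815.
Under H₀, SE = √(0.82·0.18/453) = √(0.000325828) = 0.018051.
z = (0.827815 − 0.82)/0.018051 = 0.007815/0.018051 = 0.4329.
p-value = P(Z > 0.433) ≈ 0.3325.

z = 0.4329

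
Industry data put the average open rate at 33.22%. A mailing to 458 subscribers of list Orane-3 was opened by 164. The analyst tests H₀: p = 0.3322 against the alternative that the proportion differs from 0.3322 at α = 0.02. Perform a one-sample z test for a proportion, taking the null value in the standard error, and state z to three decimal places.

z = 1.176

p̂ = 164/458 = 0.35808.
Standard error under H₀: √(0.3322×0.6678/458) = 0.02201.
z = (0.35808 − 0.3322)/0.02201 = 0.02588/0.02201 = 1.176.
Two-sided p-value ≈ 2·Φ(−1.176) = 0.2397, so at α = 0.02 we fail to reject H₀.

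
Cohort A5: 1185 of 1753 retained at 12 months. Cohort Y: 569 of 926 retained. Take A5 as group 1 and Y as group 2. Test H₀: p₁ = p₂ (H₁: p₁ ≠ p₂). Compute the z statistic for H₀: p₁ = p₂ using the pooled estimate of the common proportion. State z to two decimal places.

z = 3.18

p̂₁ = 1185/1753 = 0.67598, p̂₂ = 569/926 = 0.61447.
Pooled p̂ = (1185+569)/(1753+926) = 1754/2679 = 0.65472.
SE = √(p̂(1−p̂)(1/n₁+1/n₂)) = √(0.65472·0.34528·0.00165036) = √(0.000373083) = 0.01932.
z = (0.67598 − 0.61447)/0.01932 = 0.06151/0.01932 = 3.18.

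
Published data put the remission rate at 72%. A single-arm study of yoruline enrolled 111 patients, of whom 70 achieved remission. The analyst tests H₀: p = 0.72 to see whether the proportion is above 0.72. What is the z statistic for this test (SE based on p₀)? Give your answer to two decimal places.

z = -2.10

p̂ = 70/111 = 0.6306.
Standard error under H₀: √(0.72×0.28/111) = 0.0426.
z = (0.6306 − 0.72)/0.0426 = -0.0894/0.0426 = -2.10.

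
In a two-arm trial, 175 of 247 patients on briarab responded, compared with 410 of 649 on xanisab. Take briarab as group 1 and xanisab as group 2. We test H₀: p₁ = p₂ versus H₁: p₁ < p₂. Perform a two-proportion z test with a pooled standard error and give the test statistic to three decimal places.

z = 2.157

p̂₁ = 175/247 = 0.70850, p̂₂ = 410/649 = 0.63174.
Pooled p̂ = (175+410)/(247+649) = 585/896 = 0.65290.
SE = √(p̂(1−p̂)(1/n₁+1/n₂)) = √(0.65290·0.34710·0.00558942) = √(0.00126668) = 0.03559.
z = (0.70850 − 0.63174)/0.03559 = 0.07676/0.03559 = 2.157.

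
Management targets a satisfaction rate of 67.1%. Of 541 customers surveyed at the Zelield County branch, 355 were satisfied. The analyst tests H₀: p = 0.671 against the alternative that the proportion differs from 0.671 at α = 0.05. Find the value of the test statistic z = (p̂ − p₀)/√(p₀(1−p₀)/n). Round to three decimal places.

z = -0.733

p̂ = 355/541 ≈ 0.65619.
Under H₀, SE = √(0.671·0.329/541) = √(0.000408057) = 0.02020.
z = (0.65619 − 0.671)/0.02020 = -0.01481/0.02020 = -0.733.
Two-sided p-value ≈ 2·Φ(−0.733) = 0.4635; since p > α = 0.05, fail to reject H₀.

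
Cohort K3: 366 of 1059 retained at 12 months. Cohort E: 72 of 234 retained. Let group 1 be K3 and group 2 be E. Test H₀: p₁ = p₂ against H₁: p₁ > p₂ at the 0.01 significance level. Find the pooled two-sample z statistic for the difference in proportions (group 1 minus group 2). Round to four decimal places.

z = 1.1091

p̂₁ = 366/1059 = 0.345609, p̂₂ = 72/234 = 0.307692.
Pooled p̂ = (366+72)/(1059+234) = 438/1293 = 0.338747.
SE = √(0.223998 × 0.00521779) = 0.034187.
z = (0.345609 − 0.307692)/0.034187 = 0.037917/0.034187 = 1.1091.
p-value = P(Z > 1.109) ≈ 0.1337. With α = 0.01, fail to reject H₀.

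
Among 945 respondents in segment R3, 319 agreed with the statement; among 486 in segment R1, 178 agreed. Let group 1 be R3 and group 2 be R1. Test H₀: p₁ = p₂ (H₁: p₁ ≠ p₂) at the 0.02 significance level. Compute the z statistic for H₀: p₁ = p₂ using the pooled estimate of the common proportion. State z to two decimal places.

z = -1.08

p̂₁ = 319/945 ≈ 0.3376, p̂₂ = 178/486 ≈ 0.3663.
Pooled p̂ = (319+178)/(945+486) = 497/1431 = 0.3473.
SE = √(p̂(1−p̂)(1/n₁+1/n₂)) = √(0.3473·0.6527·0.00311581) = √(0.00070631) = 0.0266.
z = (0.3376 − 0.3663)/0.0266 = -0.0287/0.0266 = -1.08.
p-value = 2·P(Z > 1.079) ≈ 0.2804, so at α = 0.02 we fail to reject H₀.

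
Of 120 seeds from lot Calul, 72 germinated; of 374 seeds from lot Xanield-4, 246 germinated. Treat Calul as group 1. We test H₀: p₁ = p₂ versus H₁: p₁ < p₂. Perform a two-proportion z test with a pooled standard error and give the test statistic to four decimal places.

p̂₁ = 72/120 ≈ 0.600000, p̂₂ = 246/374 ≈ 0.657754.
Pooled p̂ = (72+246)/(120+374) = 318/494 = 0.643725.
SE = √(p̂(1−p̂)(1/n₁+1/n₂)) = √(0.643725·0.356275·0.0110071) = √(0.00252441) = 0.050244.
z = (0.600000 − 0.657754)/0.050244 = -0.057754/0.050244 = -1.1495.

z = -1.1495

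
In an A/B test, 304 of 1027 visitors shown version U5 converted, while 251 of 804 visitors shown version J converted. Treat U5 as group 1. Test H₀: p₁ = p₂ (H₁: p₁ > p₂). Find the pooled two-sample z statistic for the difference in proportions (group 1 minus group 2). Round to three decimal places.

p̂₁ = 304/1027 = 0.29601, p̂₂ = 251/804 = 0.31219.
Pooled p̂ = (304+251)/(1027+804) = 555/1831 = 0.30311.
SE = √(0.211236 × 0.00221749) = 0.02164.
z = (0.29601 − 0.31219)/0.02164 = -0.01618/0.02164 = -0.748.
p-value = P(Z > -0.748) ≈ 0.7727.

z = -0.748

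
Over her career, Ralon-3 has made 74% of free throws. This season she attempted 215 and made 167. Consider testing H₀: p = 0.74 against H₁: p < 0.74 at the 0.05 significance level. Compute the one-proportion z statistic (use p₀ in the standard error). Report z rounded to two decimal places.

p̂ = 167/215 ≈ 0.7767.
Standard error under H₀: √(0.74×0.26/215) = 0.0299.
z = (0.7767 − 0.74)/0.0299 = 0.0367/0.0299 = 1.23.
p-value = P(Z < 1.228) ≈ 0.8903, so at α = 0.05 we fail to reject H₀.

z = 1.23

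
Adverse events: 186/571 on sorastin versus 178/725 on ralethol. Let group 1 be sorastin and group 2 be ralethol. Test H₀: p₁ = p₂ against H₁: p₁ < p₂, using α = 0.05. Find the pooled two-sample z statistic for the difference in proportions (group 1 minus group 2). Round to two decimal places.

z = 3.19

p̂₁ = 186/571 ≈ 0.32574, p̂₂ = 178/725 ≈ 0.24552.
Pooled p̂ = (186+178)/(571+725) = 364/1296 = 0.28086.
SE = √(p̂(1−p̂)(1/n₁+1/n₂)) = √(0.28086·0.71914·0.00313062) = √(0.000632322) = 0.02515.
z = (0.32574 − 0.24552)/0.02515 = 0.08022/0.02515 = 3.19.
p-value = P(Z < 3.190) ≈ 0.9993. With α = 0.05, fail to reject H₀.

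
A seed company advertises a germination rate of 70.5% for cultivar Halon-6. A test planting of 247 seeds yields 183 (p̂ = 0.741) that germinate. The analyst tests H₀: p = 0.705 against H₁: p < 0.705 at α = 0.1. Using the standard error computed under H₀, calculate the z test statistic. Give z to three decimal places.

z = 1.237

p̂ = 183/247 = 0.74089.
SE = √(p₀(1−p₀)/n) = √(0.20798/247) = 0.02902.
z = (0.74089 − 0.705)/0.02902 = 0.03589/0.02902 = 1.237.
p-value = P(Z < 1.237) ≈ 0.8919; since p > α = 0.1, fail to reject H₀.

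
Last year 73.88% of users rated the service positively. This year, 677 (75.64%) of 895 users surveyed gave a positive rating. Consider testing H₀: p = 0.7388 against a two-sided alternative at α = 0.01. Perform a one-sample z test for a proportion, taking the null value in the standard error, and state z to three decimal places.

z = 1.200

p̂ = 677/895 = 0.75642.
SE = √(p₀(1−p₀)/n) = √(0.19297/895) = 0.01468.
z = (0.75642 − 0.7388)/0.01468 = 0.01762/0.01468 = 1.200.
p-value = 2·P(Z > 1.200) ≈ 0.2300. With α = 0.01, fail to reject H₀.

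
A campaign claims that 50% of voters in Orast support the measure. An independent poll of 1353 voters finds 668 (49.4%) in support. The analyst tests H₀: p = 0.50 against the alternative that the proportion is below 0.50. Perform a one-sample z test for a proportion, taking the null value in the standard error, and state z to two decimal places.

p̂ = 668/1353 ≈ 0.4937.
SE = √(p₀(1−p₀)/n) = √(0.25/1353) = 0.0136.
z = (0.4937 − 0.5)/0.0136 = -0.0063/0.0136 = -0.46.

z = -0.46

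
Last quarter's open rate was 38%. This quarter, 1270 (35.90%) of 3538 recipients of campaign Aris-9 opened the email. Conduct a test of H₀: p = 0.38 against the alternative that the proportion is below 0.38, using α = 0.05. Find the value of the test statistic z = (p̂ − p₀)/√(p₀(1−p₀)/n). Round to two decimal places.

p̂ = 1270/3538 ≈ 0.35896.
Standard error under H₀: √(0.38×0.62/3538) = 0.00816.
z = (0.35896 − 0.38)/0.00816 = -0.02104/0.00816 = -2.58.
p-value = P(Z < -2.578) ≈ 0.0050; since p < α = 0.05, reject H₀.

z = -2.58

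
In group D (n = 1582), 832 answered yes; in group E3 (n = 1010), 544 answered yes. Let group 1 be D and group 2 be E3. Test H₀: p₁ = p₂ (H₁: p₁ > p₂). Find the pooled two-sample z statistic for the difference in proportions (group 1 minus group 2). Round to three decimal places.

z = -0.632

p̂₁ = 832/1582 ≈ 0.525917, p̂₂ = 544/1010 ≈ 0.538614.
Pooled p̂ = (832+544)/(1582+1010) = 1376/2592 = 0.530864.
SE = √(0.249047 × 0.00162221) = 0.020100.
z = (0.525917 − 0.538614)/0.020100 = -0.012697/0.020100 = -0.632.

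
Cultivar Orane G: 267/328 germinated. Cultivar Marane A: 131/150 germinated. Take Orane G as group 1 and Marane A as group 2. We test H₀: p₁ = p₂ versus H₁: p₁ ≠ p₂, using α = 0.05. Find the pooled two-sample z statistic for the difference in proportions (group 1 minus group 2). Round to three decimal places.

z = -1.612

p̂₁ = 267/328 ≈ 0.81402, p̂₂ = 131/150 ≈ 0.87333.
Pooled p̂ = (267+131)/(328+150) = 398/478 = 0.83264.
SE = √(0.139353 × 0.00971545) = 0.03680.
z = (0.81402 − 0.87333)/0.03680 = -0.05931/0.03680 = -1.612.
Two-sided p-value ≈ 2·Φ(−1.612) = 0.1070; since p > α = 0.05, fail to reject H₀.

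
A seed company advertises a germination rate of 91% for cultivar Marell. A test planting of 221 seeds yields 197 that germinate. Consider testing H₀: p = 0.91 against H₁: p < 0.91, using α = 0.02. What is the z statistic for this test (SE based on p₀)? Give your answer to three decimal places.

p̂ = 197/221 = 0.89140.
Under H₀, SE = √(0.91·0.09/221) = √(0.000370588) = 0.01925.
z = (0.89140 − 0.91)/0.01925 = -0.01860/0.01925 = -0.966.
p-value = P(Z < -0.966) ≈ 0.1670. With α = 0.02, fail to reject H₀.

z = -0.966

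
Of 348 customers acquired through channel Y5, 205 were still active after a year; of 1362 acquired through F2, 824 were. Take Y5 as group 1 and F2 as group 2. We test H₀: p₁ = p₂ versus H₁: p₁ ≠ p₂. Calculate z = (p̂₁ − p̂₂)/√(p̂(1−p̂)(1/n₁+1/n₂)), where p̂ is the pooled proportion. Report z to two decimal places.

p̂₁ = 205/348 ≈ 0.5891, p̂₂ = 824/1362 ≈ 0.6050.
Pooled p̂ = (205+824)/(348+1362) = 1029/1710 = 0.6018.
SE = √(0.239646 × 0.00360778) = 0.0294.
z = (0.5891 − 0.6050)/0.0294 = -0.0159/0.0294 = -0.54.
Two-sided p-value ≈ 2·Φ(−0.541) = 0.5884.

z = -0.54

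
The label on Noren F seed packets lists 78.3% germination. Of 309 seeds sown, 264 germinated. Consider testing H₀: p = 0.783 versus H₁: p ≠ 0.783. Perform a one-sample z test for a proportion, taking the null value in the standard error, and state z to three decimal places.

p̂ = 264/309 = 0.854369.
SE = √(p₀(1−p₀)/n) = √(0.16991/309) = 0.023449.
z = (0.854369 − 0.783)/0.023449 = 0.071369/0.023449 = 3.044.

z = 3.044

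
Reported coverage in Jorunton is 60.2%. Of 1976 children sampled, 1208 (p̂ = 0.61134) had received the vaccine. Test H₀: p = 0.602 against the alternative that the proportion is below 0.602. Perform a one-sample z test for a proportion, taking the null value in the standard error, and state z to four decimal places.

p̂ = 1208/1976 = 0.6113360.
SE = √(p₀(1−p₀)/n) = √(0.2396/1976) = 0.0110115.
z = (0.6113360 − 0.602)/0.0110115 = 0.0093360/0.0110115 = 0.8478.
p-value = P(Z < 0.848) ≈ 0.8017.

z = 0.8478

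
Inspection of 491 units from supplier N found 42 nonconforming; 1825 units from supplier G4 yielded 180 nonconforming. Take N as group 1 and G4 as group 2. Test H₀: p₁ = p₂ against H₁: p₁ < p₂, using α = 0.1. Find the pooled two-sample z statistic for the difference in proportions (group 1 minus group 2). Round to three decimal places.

p̂₁ = 42/491 ≈ 0.085540, p̂₂ = 180/1825 ≈ 0.098630.
Pooled p̂ = (42+180)/(491+1825) = 222/2316 = 0.095855.
SE = √(0.0866668 × 0.00258461) = 0.014967.
z = (0.085540 − 0.098630)/0.014967 = -0.013090/0.014967 = -0.875.
p-value = P(Z < -0.875) ≈ 0.1909. With α = 0.1, fail to reject H₀.

z = -0.875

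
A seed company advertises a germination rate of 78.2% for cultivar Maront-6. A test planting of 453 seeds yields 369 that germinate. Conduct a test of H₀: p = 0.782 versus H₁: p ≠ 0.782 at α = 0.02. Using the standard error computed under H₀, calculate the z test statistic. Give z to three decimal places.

p̂ = 369/453 ≈ 0.81457.
Standard error under H₀: √(0.782×0.218/453) = 0.01940.
z = (0.81457 − 0.782)/0.01940 = 0.03257/0.01940 = 1.679.
p-value = 2·P(Z > 1.679) ≈ 0.0932. With α = 0.02, fail to reject H₀.

z = 1.679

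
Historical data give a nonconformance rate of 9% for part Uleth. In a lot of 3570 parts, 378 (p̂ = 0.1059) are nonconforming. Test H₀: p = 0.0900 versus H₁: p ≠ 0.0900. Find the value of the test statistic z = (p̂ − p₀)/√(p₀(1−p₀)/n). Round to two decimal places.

z = 3.32

p̂ = 378/3570 = 0.10588.
Standard error under H₀: √(0.09×0.91/3570) = 0.00479.
z = (0.10588 − 0.09)/0.00479 = 0.01588/0.00479 = 3.32.
p-value = 2·P(Z > 3.316) ≈ 0.0009.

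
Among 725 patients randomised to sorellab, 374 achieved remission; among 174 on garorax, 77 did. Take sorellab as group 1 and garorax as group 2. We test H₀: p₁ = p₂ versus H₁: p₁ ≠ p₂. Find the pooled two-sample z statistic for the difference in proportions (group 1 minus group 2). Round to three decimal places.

z = 1.737

p̂₁ = 374/725 = 0.51586, p̂₂ = 77/174 = 0.44253.
Pooled p̂ = (374+77)/(725+174) = 451/899 = 0.50167.
SE = √(p̂(1−p̂)(1/n₁+1/n₂)) = √(0.50167·0.49833·0.00712644) = √(0.00178159) = 0.04221.
z = (0.51586 − 0.44253)/0.04221 = 0.07333/0.04221 = 1.737.
p-value = 2·P(Z > 1.737) ≈ 0.0823.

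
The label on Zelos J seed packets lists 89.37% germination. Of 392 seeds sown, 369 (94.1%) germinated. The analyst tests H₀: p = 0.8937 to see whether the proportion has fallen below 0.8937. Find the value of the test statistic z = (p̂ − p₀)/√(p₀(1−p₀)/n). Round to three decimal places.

z = 3.059

p̂ = 369/392 ≈ 0.94133.
SE = √(p₀(1−p₀)/n) = √(0.095/392) = 0.01557.
z = (0.94133 − 0.8937)/0.01557 = 0.04763/0.01557 = 3.059.
p-value = P(Z < 3.059) ≈ 0.9989.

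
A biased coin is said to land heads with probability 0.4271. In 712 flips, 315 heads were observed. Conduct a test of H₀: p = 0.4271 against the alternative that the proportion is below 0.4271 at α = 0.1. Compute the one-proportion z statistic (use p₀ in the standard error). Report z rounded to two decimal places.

p̂ = 315/712 = 0.4424.
Standard error under H₀: √(0.4271×0.5729/712) = 0.0185.
z = (0.4424 − 0.4271)/0.0185 = 0.0153/0.0185 = 0.83.
p-value = P(Z < 0.826) ≈ 0.7956; since p > α = 0.1, fail to reject H₀.

z = 0.83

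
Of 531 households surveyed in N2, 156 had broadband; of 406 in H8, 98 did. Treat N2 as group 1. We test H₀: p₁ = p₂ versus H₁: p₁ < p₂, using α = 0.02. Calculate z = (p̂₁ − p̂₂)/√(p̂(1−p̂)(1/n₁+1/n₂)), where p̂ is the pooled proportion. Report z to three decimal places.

z = 1.788

p̂₁ = 156/531 ≈ 0.29379, p̂₂ = 98/406 ≈ 0.24138.
Pooled p̂ = (156+98)/(531+406) = 254/937 = 0.27108.
SE = √(p̂(1−p̂)(1/n₁+1/n₂)) = √(0.27108·0.72892·0.00434629) = √(0.000858804) = 0.02931.
z = (0.29379 − 0.24138)/0.02931 = 0.05241/0.02931 = 1.788.
p-value = P(Z < 1.788) ≈ 0.9631, so at α = 0.02 we fail to reject H₀.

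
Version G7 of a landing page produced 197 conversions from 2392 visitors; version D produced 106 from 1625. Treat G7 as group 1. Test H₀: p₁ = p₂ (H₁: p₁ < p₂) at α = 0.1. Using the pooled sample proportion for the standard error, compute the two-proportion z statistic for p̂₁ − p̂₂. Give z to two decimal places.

z = 2.02

p̂₁ = 197/2392 = 0.0824, p̂₂ = 106/1625 = 0.0652.
Pooled p̂ = (197+106)/(2392+1625) = 303/4017 = 0.0754.
SE = √(p̂(1−p̂)(1/n₁+1/n₂)) = √(0.0754·0.9246·0.00103344) = √(7.20723e-05) = 0.0085.
z = (0.0824 − 0.0652)/0.0085 = 0.0172/0.0085 = 2.02.
p-value = P(Z < 2.017) ≈ 0.9782, so at α = 0.1 we fail to reject H₀.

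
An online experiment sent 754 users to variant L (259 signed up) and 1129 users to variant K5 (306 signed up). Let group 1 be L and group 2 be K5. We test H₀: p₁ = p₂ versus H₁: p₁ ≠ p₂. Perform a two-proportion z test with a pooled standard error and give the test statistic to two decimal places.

p̂₁ = 259/754 = 0.3435, p̂₂ = 306/1129 = 0.2710.
Pooled p̂ = (259+306)/(754+1129) = 565/1883 = 0.3001.
SE = √(0.210021 × 0.002212) = 0.0216.
z = (0.3435 − 0.2710)/0.0216 = 0.0725/0.0216 = 3.36.

z = 3.36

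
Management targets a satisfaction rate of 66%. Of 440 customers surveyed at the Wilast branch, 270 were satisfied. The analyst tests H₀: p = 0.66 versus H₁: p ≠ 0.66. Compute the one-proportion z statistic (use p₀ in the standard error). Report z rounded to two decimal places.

z = -2.05

p̂ = 270/440 = 0.6136.
Under H₀, SE = √(0.66·0.34/440) = √(0.00051) = 0.0226.
z = (0.6136 − 0.66)/0.0226 = -0.0464/0.0226 = -2.05.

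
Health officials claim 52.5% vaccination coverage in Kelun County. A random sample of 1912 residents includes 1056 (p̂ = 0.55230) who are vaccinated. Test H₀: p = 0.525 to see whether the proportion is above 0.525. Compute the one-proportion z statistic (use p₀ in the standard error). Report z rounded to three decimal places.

p̂ = 1056/1912 = 0.55230.
SE = √(p₀(1−p₀)/n) = √(0.24937/1912) = 0.01142.
z = (0.55230 − 0.525)/0.01142 = 0.02730/0.01142 = 2.391.
p-value = P(Z > 2.391) ≈ 0.0084.

z = 2.391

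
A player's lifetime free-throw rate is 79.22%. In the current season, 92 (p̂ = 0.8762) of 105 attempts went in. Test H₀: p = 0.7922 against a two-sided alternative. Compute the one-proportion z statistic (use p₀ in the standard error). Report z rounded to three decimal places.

z = 2.121

p̂ = 92/105 ≈ 0.87619.
Under H₀, SE = √(0.7922·0.2078/105) = √(0.0015678) = 0.03960.
z = (0.87619 − 0.7922)/0.03960 = 0.08399/0.03960 = 2.121.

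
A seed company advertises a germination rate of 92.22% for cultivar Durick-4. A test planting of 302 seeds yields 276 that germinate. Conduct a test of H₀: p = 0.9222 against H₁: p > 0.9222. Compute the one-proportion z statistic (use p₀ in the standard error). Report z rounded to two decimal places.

z = -0.54

p̂ = 276/302 ≈ 0.9139.
SE = √(p₀(1−p₀)/n) = √(0.071747/302) = 0.0154.
z = (0.9139 − 0.9222)/0.0154 = -0.0083/0.0154 = -0.54.
p-value = P(Z > -0.538) ≈ 0.7047.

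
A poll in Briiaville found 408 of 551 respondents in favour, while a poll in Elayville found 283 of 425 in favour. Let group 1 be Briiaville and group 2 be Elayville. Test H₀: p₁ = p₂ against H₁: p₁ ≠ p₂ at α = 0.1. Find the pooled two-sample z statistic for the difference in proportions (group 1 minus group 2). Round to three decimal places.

p̂₁ = 408/551 ≈ 0.74047, p̂₂ = 283/425 ≈ 0.66588.
Pooled p̂ = (408+283)/(551+425) = 691/976 = 0.70799.
SE = √(0.206739 × 0.00416782) = 0.02935.
z = (0.74047 − 0.66588)/0.02935 = 0.07459/0.02935 = 2.541.
Two-sided p-value ≈ 2·Φ(−2.541) = 0.0111. With α = 0.1, reject H₀.

z = 2.541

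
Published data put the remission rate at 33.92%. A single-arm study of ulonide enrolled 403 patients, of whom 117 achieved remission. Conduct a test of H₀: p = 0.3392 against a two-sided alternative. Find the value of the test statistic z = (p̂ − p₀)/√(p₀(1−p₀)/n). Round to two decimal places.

z = -2.07

p̂ = 117/403 ≈ 0.2903.
SE = √(p₀(1−p₀)/n) = √(0.22414/403) = 0.0236.
z = (0.2903 − 0.3392)/0.0236 = -0.0489/0.0236 = -2.07.
Two-sided p-value ≈ 2·Φ(−2.073) = 0.0382.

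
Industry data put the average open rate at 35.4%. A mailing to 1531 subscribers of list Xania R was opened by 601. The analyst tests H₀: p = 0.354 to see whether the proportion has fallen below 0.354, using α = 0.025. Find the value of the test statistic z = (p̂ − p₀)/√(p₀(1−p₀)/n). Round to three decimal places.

p̂ = 601/1531 = 0.39255.
Standard error under H₀: √(0.354×0.646/1531) = 0.01222.
z = (0.39255 − 0.354)/0.01222 = 0.03855/0.01222 = 3.155.
p-value = P(Z < 3.155) ≈ 0.9992, so at α = 0.025 we fail to reject H₀.

z = 3.155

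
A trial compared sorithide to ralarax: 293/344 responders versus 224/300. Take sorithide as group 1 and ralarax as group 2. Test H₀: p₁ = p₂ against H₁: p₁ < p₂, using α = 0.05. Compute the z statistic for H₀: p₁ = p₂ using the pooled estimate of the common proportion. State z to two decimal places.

z = 3.34

p̂₁ = 293/344 ≈ 0.8517, p̂₂ = 224/300 ≈ 0.7467.
Pooled p̂ = (293+224)/(344+300) = 517/644 = 0.8028.
SE = √(p̂(1−p̂)(1/n₁+1/n₂)) = √(0.8028·0.1972·0.00624031) = √(0.000987936) = 0.0314.
z = (0.8517 − 0.7467)/0.0314 = 0.1050/0.0314 = 3.34.
p-value = P(Z < 3.343) ≈ 0.9996, so at α = 0.05 we fail to reject H₀.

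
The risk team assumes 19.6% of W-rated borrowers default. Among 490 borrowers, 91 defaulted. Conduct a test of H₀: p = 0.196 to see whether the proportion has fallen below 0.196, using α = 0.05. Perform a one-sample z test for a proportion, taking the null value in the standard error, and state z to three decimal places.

p̂ = 91/490 ≈ 0.18571.
SE = √(p₀(1−p₀)/n) = √(0.15758/490) = 0.01793.
z = (0.18571 − 0.196)/0.01793 = -0.01029/0.01793 = -0.574.
p-value = P(Z < -0.574) ≈ 0.2831. With α = 0.05, fail to reject H₀.

z = -0.574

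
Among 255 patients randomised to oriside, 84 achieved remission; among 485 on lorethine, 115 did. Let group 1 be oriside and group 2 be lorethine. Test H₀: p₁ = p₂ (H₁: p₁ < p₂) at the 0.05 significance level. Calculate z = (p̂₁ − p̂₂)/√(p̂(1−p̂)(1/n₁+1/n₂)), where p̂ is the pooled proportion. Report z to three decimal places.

p̂₁ = 84/255 = 0.32941, p̂₂ = 115/485 = 0.23711.
Pooled p̂ = (84+115)/(255+485) = 199/740 = 0.26892.
SE = √(0.196602 × 0.00598342) = 0.03430.
z = (0.32941 − 0.23711)/0.03430 = 0.09230/0.03430 = 2.691.
p-value = P(Z < 2.691) ≈ 0.9964; since p > α = 0.05, fail to reject H₀.

z = 2.691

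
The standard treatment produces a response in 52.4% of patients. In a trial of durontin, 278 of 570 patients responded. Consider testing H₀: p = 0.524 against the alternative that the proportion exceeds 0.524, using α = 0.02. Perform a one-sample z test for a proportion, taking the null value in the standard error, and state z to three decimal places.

p̂ = 278/570 = 0.48772.
Standard error under H₀: √(0.524×0.476/570) = 0.02092.
z = (0.48772 − 0.524)/0.02092 = -0.03628/0.02092 = -1.734.
p-value = P(Z > -1.734) ≈ 0.9586; since p > α = 0.02, fail to reject H₀.

z = -1.734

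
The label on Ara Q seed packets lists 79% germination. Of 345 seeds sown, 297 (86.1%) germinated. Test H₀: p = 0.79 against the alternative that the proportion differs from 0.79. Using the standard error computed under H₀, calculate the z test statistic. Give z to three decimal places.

p̂ = 297/345 ≈ 0.86087.
SE = √(p₀(1−p₀)/n) = √(0.1659/345) = 0.02193.
z = (0.86087 − 0.79)/0.02193 = 0.07087/0.02193 = 3.232.

z = 3.232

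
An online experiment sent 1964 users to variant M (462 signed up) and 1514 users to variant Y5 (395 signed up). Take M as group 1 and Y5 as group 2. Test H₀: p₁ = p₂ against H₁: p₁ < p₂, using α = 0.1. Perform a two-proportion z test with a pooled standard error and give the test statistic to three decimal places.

p̂₁ = 462/1964 = 0.235234, p̂₂ = 395/1514 = 0.260898.
Pooled p̂ = (462+395)/(1964+1514) = 857/3478 = 0.246406.
SE = √(p̂(1−p̂)(1/n₁+1/n₂)) = √(0.246406·0.753594·0.00116967) = √(0.000217196) = 0.014738.
z = (0.235234 − 0.260898)/0.014738 = -0.025664/0.014738 = -1.741.
p-value = P(Z < -1.741) ≈ 0.0408. With α = 0.1, reject H₀.

z = -1.741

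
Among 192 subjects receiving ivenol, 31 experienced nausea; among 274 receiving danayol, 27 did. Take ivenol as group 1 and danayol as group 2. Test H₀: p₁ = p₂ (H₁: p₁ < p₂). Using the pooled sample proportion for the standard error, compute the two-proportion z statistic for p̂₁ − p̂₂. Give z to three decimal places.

z = 2.025

p̂₁ = 31/192 = 0.16146, p̂₂ = 27/274 = 0.09854.
Pooled p̂ = (31+27)/(192+274) = 58/466 = 0.12446.
SE = √(0.108972 × 0.00885797) = 0.03107.
z = (0.16146 − 0.09854)/0.03107 = 0.06292/0.03107 = 2.025.
p-value = P(Z < 2.025) ≈ 0.9786.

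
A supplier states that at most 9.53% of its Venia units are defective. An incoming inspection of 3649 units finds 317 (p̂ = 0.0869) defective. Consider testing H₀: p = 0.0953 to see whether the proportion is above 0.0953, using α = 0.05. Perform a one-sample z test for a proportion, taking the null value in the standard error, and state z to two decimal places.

z = -1.73

p̂ = 317/3649 ≈ 0.08687.
Standard error under H₀: √(0.0953×0.9047/3649) = 0.00486.
z = (0.08687 − 0.0953)/0.00486 = -0.00843/0.00486 = -1.73.
p-value = P(Z > -1.734) ≈ 0.9585, so at α = 0.05 we fail to reject H₀.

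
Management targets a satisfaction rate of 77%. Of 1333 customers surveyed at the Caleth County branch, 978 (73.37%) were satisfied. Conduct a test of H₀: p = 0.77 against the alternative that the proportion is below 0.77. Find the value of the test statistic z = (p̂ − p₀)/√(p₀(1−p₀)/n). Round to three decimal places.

z = -3.151

p̂ = 978/1333 ≈ 0.733683.
Standard error under H₀: √(0.77×0.23/1333) = 0.011526.
z = (0.733683 − 0.77)/0.011526 = -0.036317/0.011526 = -3.151.
p-value = P(Z < -3.151) ≈ 0.0008.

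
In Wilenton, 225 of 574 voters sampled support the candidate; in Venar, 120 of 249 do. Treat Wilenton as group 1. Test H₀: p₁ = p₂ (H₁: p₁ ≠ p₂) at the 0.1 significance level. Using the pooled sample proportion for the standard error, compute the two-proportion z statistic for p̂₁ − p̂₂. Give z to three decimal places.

p̂₁ = 225/574 = 0.39199, p̂₂ = 120/249 = 0.48193.
Pooled p̂ = (225+120)/(574+249) = 345/823 = 0.41920.
SE = √(0.243471 × 0.00575822) = 0.03744.
z = (0.39199 − 0.48193)/0.03744 = -0.08994/0.03744 = -2.402.
Two-sided p-value ≈ 2·Φ(−2.402) = 0.0163. With α = 0.1, reject H₀.

z = -2.402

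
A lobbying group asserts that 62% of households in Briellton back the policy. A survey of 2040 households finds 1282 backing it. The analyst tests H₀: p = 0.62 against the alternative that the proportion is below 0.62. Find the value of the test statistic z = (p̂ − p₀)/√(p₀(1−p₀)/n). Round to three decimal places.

z = 0.785

p̂ = 1282/2040 = 0.6284314.
SE = √(p₀(1−p₀)/n) = √(0.2356/2040) = 0.0107466.
z = (0.6284314 − 0.62)/0.0107466 = 0.0084314/0.0107466 = 0.785.
p-value = P(Z < 0.785) ≈ 0.7836.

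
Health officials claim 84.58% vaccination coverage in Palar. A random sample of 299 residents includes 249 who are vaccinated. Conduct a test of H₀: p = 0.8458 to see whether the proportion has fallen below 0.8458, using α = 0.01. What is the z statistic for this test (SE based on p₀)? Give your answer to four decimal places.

p̂ = 249/299 = 0.832776.
Under H₀, SE = √(0.8458·0.1542/299) = √(0.000436195) = 0.020885.
z = (0.832776 − 0.8458)/0.020885 = -0.013024/0.020885 = -0.6236.
p-value = P(Z < -0.624) ≈ 0.2664. With α = 0.01, fail to reject H₀.

z = -0.6236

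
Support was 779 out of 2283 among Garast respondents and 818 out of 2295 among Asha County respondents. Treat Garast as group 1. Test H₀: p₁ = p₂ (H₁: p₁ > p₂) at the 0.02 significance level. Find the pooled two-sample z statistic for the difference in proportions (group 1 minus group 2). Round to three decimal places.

z = -1.080

p̂₁ = 779/2283 ≈ 0.341218, p̂₂ = 818/2295 ≈ 0.356427.
Pooled p̂ = (779+818)/(2283+2295) = 1597/4578 = 0.348842.
SE = √(p̂(1−p̂)(1/n₁+1/n₂)) = √(0.348842·0.651158·0.00087375) = √(0.000198473) = 0.014088.
z = (0.341218 − 0.356427)/0.014088 = -0.015209/0.014088 = -1.080.
p-value = P(Z > -1.080) ≈ 0.8598. With α = 0.02, fail to reject H₀.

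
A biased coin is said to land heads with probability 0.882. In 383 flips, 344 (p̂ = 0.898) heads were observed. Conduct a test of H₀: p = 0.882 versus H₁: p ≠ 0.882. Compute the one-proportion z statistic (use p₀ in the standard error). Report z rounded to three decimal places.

z = 0.981

p̂ = 344/383 ≈ 0.89817.
Standard error under H₀: √(0.882×0.118/383) = 0.01648.
z = (0.89817 − 0.882)/0.01648 = 0.01617/0.01648 = 0.981.
p-value = 2·P(Z > 0.981) ≈ 0.3266.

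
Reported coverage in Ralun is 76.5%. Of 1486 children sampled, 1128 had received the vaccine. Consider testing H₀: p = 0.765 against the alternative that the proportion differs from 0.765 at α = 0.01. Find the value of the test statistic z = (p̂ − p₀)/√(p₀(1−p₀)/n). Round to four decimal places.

z = -0.5378

p̂ = 1128/1486 ≈ 0.759085.
SE = √(p₀(1−p₀)/n) = √(0.17977/1486) = 0.010999.
z = (0.759085 − 0.765)/0.010999 = -0.005915/0.010999 = -0.5378.
Two-sided p-value ≈ 2·Φ(−0.538) = 0.5907. With α = 0.01, fail to reject H₀.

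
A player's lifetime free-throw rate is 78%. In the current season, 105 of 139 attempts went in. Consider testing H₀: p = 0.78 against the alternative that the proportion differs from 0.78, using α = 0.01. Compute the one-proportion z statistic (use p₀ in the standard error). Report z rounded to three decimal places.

p̂ = 105/139 ≈ 0.75540.
Under H₀, SE = √(0.78·0.22/139) = √(0.00123453) = 0.03514.
z = (0.75540 − 0.78)/0.03514 = -0.02460/0.03514 = -0.700.
Two-sided p-value ≈ 2·Φ(−0.700) = 0.4838. With α = 0.01, fail to reject H₀.

z = -0.700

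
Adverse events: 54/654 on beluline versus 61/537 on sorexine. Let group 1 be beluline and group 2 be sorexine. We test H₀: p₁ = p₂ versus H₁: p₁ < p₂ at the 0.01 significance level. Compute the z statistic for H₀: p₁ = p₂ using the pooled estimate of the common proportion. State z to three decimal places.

z = -1.804

p̂₁ = 54/654 = 0.082569, p̂₂ = 61/537 = 0.113594.
Pooled p̂ = (54+61)/(654+537) = 115/1191 = 0.096558.
SE = √(p̂(1−p̂)(1/n₁+1/n₂)) = √(0.096558·0.903442·0.00339125) = √(0.000295833) = 0.017200.
z = (0.082569 − 0.113594)/0.017200 = -0.031025/0.017200 = -1.804.
p-value = P(Z < -1.804) ≈ 0.0356. With α = 0.01, fail to reject H₀.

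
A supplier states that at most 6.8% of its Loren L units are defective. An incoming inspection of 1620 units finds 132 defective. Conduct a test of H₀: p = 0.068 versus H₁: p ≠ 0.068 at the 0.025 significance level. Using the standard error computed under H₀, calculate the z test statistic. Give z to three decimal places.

z = 2.155

p̂ = 132/1620 = 0.081481.
SE = √(p₀(1−p₀)/n) = √(0.063376/1620) = 0.006255.
z = (0.081481 − 0.068)/0.006255 = 0.013481/0.006255 = 2.155.
p-value = 2·P(Z > 2.155) ≈ 0.0311, so at α = 0.025 we fail to reject H₀.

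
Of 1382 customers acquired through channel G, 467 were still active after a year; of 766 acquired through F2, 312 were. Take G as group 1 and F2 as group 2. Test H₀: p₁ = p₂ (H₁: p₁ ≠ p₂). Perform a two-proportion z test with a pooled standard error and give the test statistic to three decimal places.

p̂₁ = 467/1382 = 0.33792, p̂₂ = 312/766 = 0.40731.
Pooled p̂ = (467+312)/(1382+766) = 779/2148 = 0.36266.
SE = √(0.231139 × 0.00202907) = 0.02166.
z = (0.33792 − 0.40731)/0.02166 = -0.06939/0.02166 = -3.204.

z = -3.204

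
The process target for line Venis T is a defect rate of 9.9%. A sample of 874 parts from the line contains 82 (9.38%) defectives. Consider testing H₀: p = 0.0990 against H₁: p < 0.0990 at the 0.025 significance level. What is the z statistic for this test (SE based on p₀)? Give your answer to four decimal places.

p̂ = 82/874 ≈ 0.093822.
SE = √(p₀(1−p₀)/n) = √(0.089199/874) = 0.010102.
z = (0.093822 − 0.099)/0.010102 = -0.005178/0.010102 = -0.5126.
p-value = P(Z < -0.513) ≈ 0.3041; since p > α = 0.025, fail to reject H₀.

z = -0.5126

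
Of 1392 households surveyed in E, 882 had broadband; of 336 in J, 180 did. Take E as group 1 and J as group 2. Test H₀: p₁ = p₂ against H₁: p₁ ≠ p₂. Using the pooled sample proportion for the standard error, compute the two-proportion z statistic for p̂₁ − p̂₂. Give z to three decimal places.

z = 3.310

p̂₁ = 882/1392 ≈ 0.63362, p̂₂ = 180/336 ≈ 0.53571.
Pooled p̂ = (882+180)/(1392+336) = 1062/1728 = 0.61458.
SE = √(p̂(1−p̂)(1/n₁+1/n₂)) = √(0.61458·0.38542·0.00369458) = √(0.000875138) = 0.02958.
z = (0.63362 − 0.53571)/0.02958 = 0.09791/0.02958 = 3.310.
p-value = 2·P(Z > 3.310) ≈ 0.0009.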